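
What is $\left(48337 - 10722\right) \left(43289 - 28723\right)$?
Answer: $547900090$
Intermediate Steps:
$\left(48337 - 10722\right) \left(43289 - 28723\right) = 37615 \left(43289 - 28723\right) = 37615 \cdot 14566 = 547900090$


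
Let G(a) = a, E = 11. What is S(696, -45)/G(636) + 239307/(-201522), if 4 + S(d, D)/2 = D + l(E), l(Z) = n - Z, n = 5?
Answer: -7265278/5340333 ≈ -1.3605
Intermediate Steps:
l(Z) = 5 - Z
S(d, D) = -20 + 2*D (S(d, D) = -8 + 2*(D + (5 - 1*11)) = -8 + 2*(D + (5 - 11)) = -8 + 2*(D - 6) = -8 + 2*(-6 + D) = -8 + (-12 + 2*D) = -20 + 2*D)
S(696, -45)/G(636) + 239307/(-201522) = (-20 + 2*(-45))/636 + 239307/(-201522) = (-20 - 90)*(1/636) + 239307*(-1/201522) = -110*1/636 - 79769/67174 = -55/318 - 79769/67174 = -7265278/5340333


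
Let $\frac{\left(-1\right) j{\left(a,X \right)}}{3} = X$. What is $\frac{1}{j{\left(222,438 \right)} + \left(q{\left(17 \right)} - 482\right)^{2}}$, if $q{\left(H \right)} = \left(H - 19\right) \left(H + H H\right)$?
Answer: $\frac{1}{1195522} \approx 8.3646 \cdot 10^{-7}$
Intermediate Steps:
$j{\left(a,X \right)} = - 3 X$
$q{\left(H \right)} = \left(-19 + H\right) \left(H + H^{2}\right)$
$\frac{1}{j{\left(222,438 \right)} + \left(q{\left(17 \right)} - 482\right)^{2}} = \frac{1}{\left(-3\right) 438 + \left(17 \left(-19 + 17^{2} - 306\right) - 482\right)^{2}} = \frac{1}{-1314 + \left(17 \left(-19 + 289 - 306\right) - 482\right)^{2}} = \frac{1}{-1314 + \left(17 \left(-36\right) - 482\right)^{2}} = \frac{1}{-1314 + \left(-612 - 482\right)^{2}} = \frac{1}{-1314 + \left(-1094\right)^{2}} = \frac{1}{-1314 + 1196836} = \frac{1}{1195522}$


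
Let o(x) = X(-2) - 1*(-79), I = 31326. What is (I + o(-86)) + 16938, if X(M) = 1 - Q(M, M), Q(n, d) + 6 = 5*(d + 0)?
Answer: 48360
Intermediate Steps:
Q(n, d) = -6 + 5*d (Q(n, d) = -6 + 5*(d + 0) = -6 + 5*d)
X(M) = 7 - 5*M (X(M) = 1 - (-6 + 5*M) = 1 + (6 - 5*M) = 7 - 5*M)
o(x) = 96 (o(x) = (7 - 5*(-2)) - 1*(-79) = (7 + 10) + 79 = 17 + 79 = 96)
(I + o(-86)) + 16938 = (31326 + 96) + 16938 = 31422 + 16938 = 48360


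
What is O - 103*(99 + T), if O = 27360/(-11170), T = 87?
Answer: -21402222/1117 ≈ -19160.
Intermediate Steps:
O = -2736/1117 (O = 27360*(-1/11170) = -2736/1117 ≈ -2.4494)
O - 103*(99 + T) = -2736/1117 - 103*(99 + 87) = -2736/1117 - 103*186 = -2736/1117 - 1*19158 = -2736/1117 - 19158 = -21402222/1117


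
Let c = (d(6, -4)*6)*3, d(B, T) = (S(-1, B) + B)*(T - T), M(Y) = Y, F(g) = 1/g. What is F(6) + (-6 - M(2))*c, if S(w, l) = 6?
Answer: ⅙ ≈ 0.16667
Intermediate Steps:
d(B, T) = 0 (d(B, T) = (6 + B)*(T - T) = (6 + B)*0 = 0)
c = 0 (c = (0*6)*3 = 0*3 = 0)
F(6) + (-6 - M(2))*c = 1/6 + (-6 - 1*2)*0 = ⅙ + (-6 - 2)*0 = ⅙ - 8*0 = ⅙ + 0 = ⅙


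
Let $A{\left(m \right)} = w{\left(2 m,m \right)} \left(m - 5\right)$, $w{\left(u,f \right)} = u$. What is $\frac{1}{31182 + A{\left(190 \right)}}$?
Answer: $\frac{1}{101482} \approx 9.854 \cdot 10^{-6}$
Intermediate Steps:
$A{\left(m \right)} = 2 m \left(-5 + m\right)$ ($A{\left(m \right)} = 2 m \left(m - 5\right) = 2 m \left(-5 + m\right)$)
$\frac{1}{31182 + A{\left(190 \right)}} = \frac{1}{31182 + 2 \cdot 190 \left(-5 + 190\right)} = \frac{1}{31182 + 2 \cdot 190 \cdot 185} = \frac{1}{31182 + 70300} = \frac{1}{101482}$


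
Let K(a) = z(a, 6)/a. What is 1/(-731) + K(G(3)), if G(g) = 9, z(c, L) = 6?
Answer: 1459/2193 ≈ 0.66530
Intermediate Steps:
K(a) = 6/a
1/(-731) + K(G(3)) = 1/(-731) + 6/9 = -1/731 + 6*(⅑) = -1/731 + ⅔ = 1459/2193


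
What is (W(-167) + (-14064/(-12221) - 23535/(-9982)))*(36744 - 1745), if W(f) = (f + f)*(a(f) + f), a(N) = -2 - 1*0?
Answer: 7774606495791455/3935162 ≈ 1.9757e+9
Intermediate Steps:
a(N) = -2 (a(N) = -2 + 0 = -2)
W(f) = 2*f*(-2 + f) (W(f) = (f + f)*(-2 + f) = (2*f)*(-2 + f) = 2*f*(-2 + f))
(W(-167) + (-14064/(-12221) - 23535/(-9982)))*(36744 - 1745) = (2*(-167)*(-2 - 167) + (-14064/(-12221) - 23535/(-9982)))*(36744 - 1745) = (2*(-167)*(-169) + (-14064*(-1/12221) - 23535*(-1/9982)))*34999 = (56446 + (14064/12221 + 23535/9982))*34999 = (56446 + 428008083/121990022)*34999 = (6886276789895/121990022)*34999 = 7774606495791455/3935162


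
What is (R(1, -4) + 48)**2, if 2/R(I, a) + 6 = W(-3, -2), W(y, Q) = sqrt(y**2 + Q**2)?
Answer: 1192516/529 - 4368*sqrt(13)/529 ≈ 2224.5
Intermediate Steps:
W(y, Q) = sqrt(Q**2 + y**2)
R(I, a) = 2/(-6 + sqrt(13)) (R(I, a) = 2/(-6 + sqrt((-2)**2 + (-3)**2)) = 2/(-6 + sqrt(4 + 9)) = 2/(-6 + sqrt(13)))
(R(1, -4) + 48)**2 = ((-12/23 - 2*sqrt(13)/23) + 48)**2 = (1092/23 - 2*sqrt(13)/23)**2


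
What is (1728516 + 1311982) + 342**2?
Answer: 3157462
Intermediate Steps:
(1728516 + 1311982) + 342**2 = 3040498 + 116964 = 3157462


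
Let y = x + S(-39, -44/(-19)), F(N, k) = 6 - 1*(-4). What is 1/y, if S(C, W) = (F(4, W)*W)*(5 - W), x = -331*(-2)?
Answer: 361/261422 ≈ 0.0013809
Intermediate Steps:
x = 662
F(N, k) = 10 (F(N, k) = 6 + 4 = 10)
S(C, W) = 10*W*(5 - W) (S(C, W) = (10*W)*(5 - W) = 10*W*(5 - W))
y = 261422/361 (y = 662 + 10*(-44/(-19))*(5 - (-44)/(-19)) = 662 + 10*(-44*(-1/19))*(5 - (-44)*(-1)/19) = 662 + 10*(44/19)*(5 - 1*44/19) = 662 + 10*(44/19)*(5 - 44/19) = 662 + 10*(44/19)*(51/19) = 662 + 22440/361 = 261422/361 ≈ 724.16)
1/y = 1/(261422/361) = 361/261422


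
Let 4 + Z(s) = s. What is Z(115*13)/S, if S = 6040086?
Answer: 497/2013362 ≈ 0.00024685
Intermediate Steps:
Z(s) = -4 + s
Z(115*13)/S = (-4 + 115*13)/6040086 = (-4 + 1495)*(1/6040086) = 1491*(1/6040086) = 497/2013362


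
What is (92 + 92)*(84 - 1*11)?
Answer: 13432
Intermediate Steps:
(92 + 92)*(84 - 1*11) = 184*(84 - 11) = 184*73 = 13432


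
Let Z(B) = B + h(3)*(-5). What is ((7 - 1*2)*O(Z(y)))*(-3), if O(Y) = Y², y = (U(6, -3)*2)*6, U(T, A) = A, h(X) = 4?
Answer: -47040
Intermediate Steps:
y = -36 (y = -3*2*6 = -6*6 = -36)
Z(B) = -20 + B (Z(B) = B + 4*(-5) = B - 20 = -20 + B)
((7 - 1*2)*O(Z(y)))*(-3) = ((7 - 1*2)*(-20 - 36)²)*(-3) = ((7 - 2)*(-56)²)*(-3) = (5*3136)*(-3) = 15680*(-3) = -47040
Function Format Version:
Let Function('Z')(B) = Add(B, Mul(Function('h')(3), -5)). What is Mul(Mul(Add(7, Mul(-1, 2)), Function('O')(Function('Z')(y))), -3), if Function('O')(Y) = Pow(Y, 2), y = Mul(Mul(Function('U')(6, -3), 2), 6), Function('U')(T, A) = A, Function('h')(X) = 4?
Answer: -47040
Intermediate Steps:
y = -36 (y = Mul(Mul(-3, 2), 6) = Mul(-6, 6) = -36)
Function('Z')(B) = Add(-20, B) (Function('Z')(B) = Add(B, Mul(4, -5)) = Add(B, -20) = Add(-20, B))
Mul(Mul(Add(7, Mul(-1, 2)), Function('O')(Function('Z')(y))), -3) = Mul(Mul(Add(7, Mul(-1, 2)), Pow(Add(-20, -36), 2)), -3) = Mul(Mul(Add(7, -2), Pow(-56, 2)), -3) = Mul(Mul(5, 3136), -3) = Mul(15680, -3) = -47040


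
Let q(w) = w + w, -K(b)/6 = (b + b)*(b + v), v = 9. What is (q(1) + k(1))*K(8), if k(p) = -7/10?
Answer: -10608/5 ≈ -2121.6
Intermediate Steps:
k(p) = -7/10 (k(p) = -7*⅒ = -7/10)
K(b) = -12*b*(9 + b) (K(b) = -6*(b + b)*(b + 9) = -6*2*b*(9 + b) = -12*b*(9 + b))
q(w) = 2*w
(q(1) + k(1))*K(8) = (2*1 - 7/10)*(-12*8*(9 + 8)) = (2 - 7/10)*(-12*8*17) = (13/10)*(-1632) = -10608/5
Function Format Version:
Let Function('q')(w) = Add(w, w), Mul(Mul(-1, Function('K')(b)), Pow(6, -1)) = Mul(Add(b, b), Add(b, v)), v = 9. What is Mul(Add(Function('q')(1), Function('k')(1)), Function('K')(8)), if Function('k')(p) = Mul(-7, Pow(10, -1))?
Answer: Rational(-10608, 5) ≈ -2121.6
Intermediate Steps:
Function('k')(p) = Rational(-7, 10) (Function('k')(p) = Mul(-7, Rational(1, 10)) = Rational(-7, 10))
Function('K')(b) = Mul(-12, b, Add(9, b)) (Function('K')(b) = Mul(-6, Mul(Add(b, b), Add(b, 9))) = Mul(-6, Mul(Mul(2, b), Add(9, b))) = Mul(-6, Mul(2, b, Add(9, b))) = Mul(-12, b, Add(9, b)))
Function('q')(w) = Mul(2, w)
Mul(Add(Function('q')(1), Function('k')(1)), Function('K')(8)) = Mul(Add(Mul(2, 1), Rational(-7, 10)), Mul(-12, 8, Add(9, 8))) = Mul(Add(2, Rational(-7, 10)), Mul(-12, 8, 17)) = Mul(Rational(13, 10), -1632) = Rational(-10608, 5)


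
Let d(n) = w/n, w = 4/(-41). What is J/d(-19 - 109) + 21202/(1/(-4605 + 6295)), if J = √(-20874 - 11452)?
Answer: 35831380 + 1312*I*√32326 ≈ 3.5831e+7 + 2.3589e+5*I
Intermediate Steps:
w = -4/41 (w = 4*(-1/41) = -4/41 ≈ -0.097561)
J = I*√32326 (J = √(-32326) = I*√32326 ≈ 179.79*I)
d(n) = -4/(41*n)
J/d(-19 - 109) + 21202/(1/(-4605 + 6295)) = (I*√32326)/((-4/(41*(-19 - 109)))) + 21202/(1/(-4605 + 6295)) = (I*√32326)/((-4/41/(-128))) + 21202/(1/1690) = (I*√32326)/((-4/41*(-1/128))) + 21202/(1/1690) = (I*√32326)/(1/1312) + 21202*1690 = (I*√32326)*1312 + 35831380 = 1312*I*√32326 + 35831380 = 35831380 + 1312*I*√32326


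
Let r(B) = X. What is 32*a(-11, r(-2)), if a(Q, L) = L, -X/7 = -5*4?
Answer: 4480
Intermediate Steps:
X = 140 (X = -(-35)*4 = -7*(-20) = 140)
r(B) = 140
32*a(-11, r(-2)) = 32*140 = 4480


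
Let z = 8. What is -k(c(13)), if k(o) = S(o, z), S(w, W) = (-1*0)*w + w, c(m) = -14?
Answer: 14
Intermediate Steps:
S(w, W) = w (S(w, W) = 0*w + w = 0 + w = w)
k(o) = o
-k(c(13)) = -1*(-14) = 14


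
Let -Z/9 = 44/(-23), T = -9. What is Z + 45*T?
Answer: -8919/23 ≈ -387.78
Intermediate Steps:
Z = 396/23 (Z = -396/(-23) = -396*(-1)/23 = -9*(-44/23) = 396/23 ≈ 17.217)
Z + 45*T = 396/23 + 45*(-9) = 396/23 - 405 = -8919/23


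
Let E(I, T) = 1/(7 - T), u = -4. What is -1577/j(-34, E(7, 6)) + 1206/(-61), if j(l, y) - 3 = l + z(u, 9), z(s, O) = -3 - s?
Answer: 60017/1830 ≈ 32.796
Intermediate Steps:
j(l, y) = 4 + l (j(l, y) = 3 + (l + (-3 - 1*(-4))) = 3 + (l + (-3 + 4)) = 3 + (l + 1) = 3 + (1 + l) = 4 + l)
-1577/j(-34, E(7, 6)) + 1206/(-61) = -1577/(4 - 34) + 1206/(-61) = -1577/(-30) + 1206*(-1/61) = -1577*(-1/30) - 1206/61 = 1577/30 - 1206/61 = 60017/1830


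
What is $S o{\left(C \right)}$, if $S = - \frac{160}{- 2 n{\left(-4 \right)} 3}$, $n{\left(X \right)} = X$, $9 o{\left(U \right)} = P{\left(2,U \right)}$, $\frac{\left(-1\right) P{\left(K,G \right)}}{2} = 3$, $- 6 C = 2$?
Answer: $\frac{40}{9} \approx 4.4444$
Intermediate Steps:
$C = - \frac{1}{3}$ ($C = \left(- \frac{1}{6}\right) 2 = - \frac{1}{3} \approx -0.33333$)
$P{\left(K,G \right)} = -6$ ($P{\left(K,G \right)} = \left(-2\right) 3 = -6$)
$o{\left(U \right)} = - \frac{2}{3}$ ($o{\left(U \right)} = \frac{1}{9} \left(-6\right) = - \frac{2}{3}$)
$S = - \frac{20}{3}$ ($S = - \frac{160}{\left(-2\right) \left(-4\right) 3} = - \frac{160}{8 \cdot 3} = - \frac{160}{24} = \left(-160\right) \frac{1}{24} = - \frac{20}{3} \approx -6.6667$)
$S o{\left(C \right)} = \left(- \frac{20}{3}\right) \left(- \frac{2}{3}\right) = \frac{40}{9}$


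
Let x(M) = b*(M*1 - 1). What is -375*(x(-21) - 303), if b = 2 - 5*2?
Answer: 47625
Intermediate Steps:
b = -8 (b = 2 - 10 = -8)
x(M) = 8 - 8*M (x(M) = -8*(M*1 - 1) = -8*(M - 1) = -8*(-1 + M) = 8 - 8*M)
-375*(x(-21) - 303) = -375*((8 - 8*(-21)) - 303) = -375*((8 + 168) - 303) = -375*(176 - 303) = -375*(-127) = 47625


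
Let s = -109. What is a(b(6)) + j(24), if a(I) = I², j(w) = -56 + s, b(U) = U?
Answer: -129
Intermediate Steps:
j(w) = -165 (j(w) = -56 - 109 = -165)
a(b(6)) + j(24) = 6² - 165 = 36 - 165 = -129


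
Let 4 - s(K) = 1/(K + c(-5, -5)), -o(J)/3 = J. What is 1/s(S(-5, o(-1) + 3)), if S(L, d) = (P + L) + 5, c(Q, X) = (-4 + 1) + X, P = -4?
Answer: 12/49 ≈ 0.24490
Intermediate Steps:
o(J) = -3*J
c(Q, X) = -3 + X
S(L, d) = 1 + L (S(L, d) = (-4 + L) + 5 = 1 + L)
s(K) = 4 - 1/(-8 + K) (s(K) = 4 - 1/(K + (-3 - 5)) = 4 - 1/(K - 8) = 4 - 1/(-8 + K))
1/s(S(-5, o(-1) + 3)) = 1/((-33 + 4*(1 - 5))/(-8 + (1 - 5))) = 1/((-33 + 4*(-4))/(-8 - 4)) = 1/((-33 - 16)/(-12)) = 1/(-1/12*(-49)) = 1/(49/12) = 12/49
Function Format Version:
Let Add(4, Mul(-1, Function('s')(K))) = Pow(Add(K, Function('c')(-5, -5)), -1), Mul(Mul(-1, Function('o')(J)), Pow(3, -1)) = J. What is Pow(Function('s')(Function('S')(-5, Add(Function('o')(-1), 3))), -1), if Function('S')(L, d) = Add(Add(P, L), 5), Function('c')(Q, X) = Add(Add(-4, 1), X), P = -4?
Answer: Rational(12, 49) ≈ 0.24490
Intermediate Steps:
Function('o')(J) = Mul(-3, J)
Function('c')(Q, X) = Add(-3, X)
Function('S')(L, d) = Add(1, L) (Function('S')(L, d) = Add(Add(-4, L), 5) = Add(1, L))
Function('s')(K) = Add(4, Mul(-1, Pow(Add(-8, K), -1))) (Function('s')(K) = Add(4, Mul(-1, Pow(Add(K, Add(-3, -5)), -1))) = Add(4, Mul(-1, Pow(Add(K, -8), -1))) = Add(4, Mul(-1, Pow(Add(-8, K), -1))))
Pow(Function('s')(Function('S')(-5, Add(Function('o')(-1), 3))), -1) = Pow(Mul(Pow(Add(-8, Add(1, -5)), -1), Add(-33, Mul(4, Add(1, -5)))), -1) = Pow(Mul(Pow(Add(-8, -4), -1), Add(-33, Mul(4, -4))), -1) = Pow(Mul(Pow(-12, -1), Add(-33, -16)), -1) = Pow(Mul(Rational(-1, 12), -49), -1) = Pow(Rational(49, 12), -1) = Rational(12, 49)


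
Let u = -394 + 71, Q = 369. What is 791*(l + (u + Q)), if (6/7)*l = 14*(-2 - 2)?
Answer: -45878/3 ≈ -15293.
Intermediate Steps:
l = -196/3 (l = 7*(14*(-2 - 2))/6 = 7*(14*(-4))/6 = (7/6)*(-56) = -196/3 ≈ -65.333)
u = -323
791*(l + (u + Q)) = 791*(-196/3 + (-323 + 369)) = 791*(-196/3 + 46) = 791*(-58/3) = -45878/3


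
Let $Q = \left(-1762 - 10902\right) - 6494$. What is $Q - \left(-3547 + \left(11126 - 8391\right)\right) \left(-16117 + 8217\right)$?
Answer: $-6433958$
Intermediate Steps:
$Q = -19158$ ($Q = -12664 - 6494 = -19158$)
$Q - \left(-3547 + \left(11126 - 8391\right)\right) \left(-16117 + 8217\right) = -19158 - \left(-3547 + \left(11126 - 8391\right)\right) \left(-16117 + 8217\right) = -19158 - \left(-3547 + \left(11126 - 8391\right)\right) \left(-7900\right) = -19158 - \left(-3547 + 2735\right) \left(-7900\right) = -19158 - \left(-812\right) \left(-7900\right) = -19158 - 6414800 = -6433958$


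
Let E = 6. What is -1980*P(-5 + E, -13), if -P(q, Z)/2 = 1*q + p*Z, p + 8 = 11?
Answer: -150480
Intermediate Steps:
p = 3 (p = -8 + 11 = 3)
P(q, Z) = -6*Z - 2*q (P(q, Z) = -2*(1*q + 3*Z) = -2*(q + 3*Z) = -6*Z - 2*q)
-1980*P(-5 + E, -13) = -1980*(-6*(-13) - 2*(-5 + 6)) = -1980*(78 - 2*1) = -1980*(78 - 2) = -1980*76 = -150480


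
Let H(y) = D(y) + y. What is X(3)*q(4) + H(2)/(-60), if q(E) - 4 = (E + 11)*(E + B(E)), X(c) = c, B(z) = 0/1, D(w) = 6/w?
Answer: 2303/12 ≈ 191.92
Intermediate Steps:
B(z) = 0 (B(z) = 0*1 = 0)
H(y) = y + 6/y (H(y) = 6/y + y = y + 6/y)
q(E) = 4 + E*(11 + E) (q(E) = 4 + (E + 11)*(E + 0) = 4 + (11 + E)*E = 4 + E*(11 + E))
X(3)*q(4) + H(2)/(-60) = 3*(4 + 4**2 + 11*4) + (2 + 6/2)/(-60) = 3*(4 + 16 + 44) + (2 + 6*(1/2))*(-1/60) = 3*64 + (2 + 3)*(-1/60) = 192 + 5*(-1/60) = 192 - 1/12 = 2303/12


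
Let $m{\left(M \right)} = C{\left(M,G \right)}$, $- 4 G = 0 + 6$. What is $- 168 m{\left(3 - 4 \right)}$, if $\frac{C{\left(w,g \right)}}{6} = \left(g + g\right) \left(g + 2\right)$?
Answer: $1512$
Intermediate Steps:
$G = - \frac{3}{2}$ ($G = - \frac{0 + 6}{4} = \left(- \frac{1}{4}\right) 6 = - \frac{3}{2} \approx -1.5$)
$C{\left(w,g \right)} = 12 g \left(2 + g\right)$ ($C{\left(w,g \right)} = 6 \left(g + g\right) \left(g + 2\right) = 6 \cdot 2 g \left(2 + g\right) = 12 g \left(2 + g\right)$)
$m{\left(M \right)} = -9$ ($m{\left(M \right)} = 12 \left(- \frac{3}{2}\right) \left(2 - \frac{3}{2}\right) = 12 \left(- \frac{3}{2}\right) \frac{1}{2} = -9$)
$- 168 m{\left(3 - 4 \right)} = \left(-168\right) \left(-9\right) = 1512$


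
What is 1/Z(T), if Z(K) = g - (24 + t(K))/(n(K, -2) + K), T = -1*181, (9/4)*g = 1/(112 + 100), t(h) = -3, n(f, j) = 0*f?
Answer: 86337/10198 ≈ 8.4661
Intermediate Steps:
n(f, j) = 0
g = 1/477 (g = 4/(9*(112 + 100)) = (4/9)/212 = (4/9)*(1/212) = 1/477 ≈ 0.0020964)
T = -181
Z(K) = 1/477 - 21/K (Z(K) = 1/477 - (24 - 3)/(0 + K) = 1/477 - 21/K)
1/Z(T) = 1/((1/477)*(-10017 - 181)/(-181)) = 1/((1/477)*(-1/181)*(-10198)) = 1/(10198/86337) = 86337/10198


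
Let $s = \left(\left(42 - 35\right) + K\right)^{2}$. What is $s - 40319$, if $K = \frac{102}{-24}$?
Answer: $- \frac{644983}{16} \approx -40311.0$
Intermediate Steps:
$K = - \frac{17}{4}$ ($K = 102 \left(- \frac{1}{24}\right) = - \frac{17}{4} \approx -4.25$)
$s = \frac{121}{16}$ ($s = \left(\left(42 - 35\right) - \frac{17}{4}\right)^{2} = \left(7 - \frac{17}{4}\right)^{2} = \left(\frac{11}{4}\right)^{2} = \frac{121}{16} \approx 7.5625$)
$s - 40319 = \frac{121}{16} - 40319 = - \frac{644983}{16}$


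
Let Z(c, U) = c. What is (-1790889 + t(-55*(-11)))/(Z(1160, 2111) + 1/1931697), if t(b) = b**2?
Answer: -2752405514208/2240768521 ≈ -1228.3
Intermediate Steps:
(-1790889 + t(-55*(-11)))/(Z(1160, 2111) + 1/1931697) = (-1790889 + (-55*(-11))**2)/(1160 + 1/1931697) = (-1790889 + 605**2)/(1160 + 1/1931697) = (-1790889 + 366025)/(2240768521/1931697) = -1424864*1931697/2240768521 = -2752405514208/2240768521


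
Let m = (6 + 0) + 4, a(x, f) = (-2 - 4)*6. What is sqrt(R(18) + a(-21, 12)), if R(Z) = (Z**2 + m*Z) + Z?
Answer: 9*sqrt(6) ≈ 22.045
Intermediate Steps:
a(x, f) = -36 (a(x, f) = -6*6 = -36)
m = 10 (m = 6 + 4 = 10)
R(Z) = Z**2 + 11*Z (R(Z) = (Z**2 + 10*Z) + Z = Z**2 + 11*Z)
sqrt(R(18) + a(-21, 12)) = sqrt(18*(11 + 18) - 36) = sqrt(18*29 - 36) = sqrt(522 - 36) = sqrt(486) = 9*sqrt(6)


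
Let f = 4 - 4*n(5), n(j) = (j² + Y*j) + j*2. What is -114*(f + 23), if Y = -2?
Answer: 8322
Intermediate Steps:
n(j) = j² (n(j) = (j² - 2*j) + j*2 = (j² - 2*j) + 2*j = j²)
f = -96 (f = 4 - 4*5² = 4 - 4*25 = 4 - 100 = -96)
-114*(f + 23) = -114*(-96 + 23) = -114*(-73) = 8322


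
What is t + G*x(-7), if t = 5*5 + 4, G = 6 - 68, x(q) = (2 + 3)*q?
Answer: 2199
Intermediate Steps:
x(q) = 5*q
G = -62
t = 29 (t = 25 + 4 = 29)
t + G*x(-7) = 29 - 310*(-7) = 29 - 62*(-35) = 29 + 2170 = 2199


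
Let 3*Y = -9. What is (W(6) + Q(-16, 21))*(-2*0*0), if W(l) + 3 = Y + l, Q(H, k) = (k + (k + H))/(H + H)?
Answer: 0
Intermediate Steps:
Q(H, k) = (H + 2*k)/(2*H) (Q(H, k) = (k + (H + k))/((2*H)) = (H + 2*k)*(1/(2*H)) = (H + 2*k)/(2*H))
Y = -3 (Y = (1/3)*(-9) = -3)
W(l) = -6 + l (W(l) = -3 + (-3 + l) = -6 + l)
(W(6) + Q(-16, 21))*(-2*0*0) = ((-6 + 6) + (21 + (1/2)*(-16))/(-16))*(-2*0*0) = (0 - (21 - 8)/16)*(0*0) = (0 - 1/16*13)*0 = (0 - 13/16)*0 = -13/16*0 = 0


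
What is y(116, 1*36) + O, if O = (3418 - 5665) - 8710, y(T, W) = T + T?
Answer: -10725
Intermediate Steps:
y(T, W) = 2*T
O = -10957 (O = -2247 - 8710 = -10957)
y(116, 1*36) + O = 2*116 - 10957 = 232 - 10957 = -10725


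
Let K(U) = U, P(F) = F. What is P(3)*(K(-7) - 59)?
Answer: -198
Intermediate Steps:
P(3)*(K(-7) - 59) = 3*(-7 - 59) = 3*(-66) = -198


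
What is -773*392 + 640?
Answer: -302376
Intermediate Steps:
-773*392 + 640 = -303016 + 640 = -302376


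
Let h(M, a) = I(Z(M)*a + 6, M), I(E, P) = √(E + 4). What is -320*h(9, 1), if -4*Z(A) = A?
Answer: -160*√31 ≈ -890.84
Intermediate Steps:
Z(A) = -A/4
I(E, P) = √(4 + E)
h(M, a) = √(10 - M*a/4) (h(M, a) = √(4 + ((-M/4)*a + 6)) = √(4 + (-M*a/4 + 6)) = √(4 + (6 - M*a/4)) = √(10 - M*a/4))
-320*h(9, 1) = -160*√(40 - 1*9*1) = -160*√(40 - 9) = -160*√31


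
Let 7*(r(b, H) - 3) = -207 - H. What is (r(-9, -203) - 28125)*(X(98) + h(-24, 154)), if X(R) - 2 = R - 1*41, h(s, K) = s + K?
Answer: -5315166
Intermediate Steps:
r(b, H) = -186/7 - H/7 (r(b, H) = 3 + (-207 - H)/7 = 3 + (-207/7 - H/7) = -186/7 - H/7)
h(s, K) = K + s
X(R) = -39 + R (X(R) = 2 + (R - 1*41) = 2 + (R - 41) = 2 + (-41 + R) = -39 + R)
(r(-9, -203) - 28125)*(X(98) + h(-24, 154)) = ((-186/7 - ⅐*(-203)) - 28125)*((-39 + 98) + (154 - 24)) = ((-186/7 + 29) - 28125)*(59 + 130) = (17/7 - 28125)*189 = -196858/7*189 = -5315166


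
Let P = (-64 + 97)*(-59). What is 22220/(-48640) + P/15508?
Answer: -5491123/9428864 ≈ -0.58237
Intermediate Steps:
P = -1947 (P = 33*(-59) = -1947)
22220/(-48640) + P/15508 = 22220/(-48640) - 1947/15508 = 22220*(-1/48640) - 1947*1/15508 = -1111/2432 - 1947/15508 = -5491123/9428864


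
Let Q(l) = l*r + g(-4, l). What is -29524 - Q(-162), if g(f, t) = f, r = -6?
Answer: -30492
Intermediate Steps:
Q(l) = -4 - 6*l (Q(l) = l*(-6) - 4 = -6*l - 4 = -4 - 6*l)
-29524 - Q(-162) = -29524 - (-4 - 6*(-162)) = -29524 - (-4 + 972) = -29524 - 1*968 = -29524 - 968 = -30492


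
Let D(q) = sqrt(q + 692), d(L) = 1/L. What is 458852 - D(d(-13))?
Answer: 458852 - sqrt(116935)/13 ≈ 4.5883e+5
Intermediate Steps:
D(q) = sqrt(692 + q)
458852 - D(d(-13)) = 458852 - sqrt(692 + 1/(-13)) = 458852 - sqrt(692 - 1/13) = 458852 - sqrt(8995/13) = 458852 - sqrt(116935)/13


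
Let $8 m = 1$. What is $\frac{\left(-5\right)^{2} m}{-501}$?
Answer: $- \frac{25}{4008} \approx -0.0062375$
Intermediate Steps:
$m = \frac{1}{8}$ ($m = \frac{1}{8} \cdot 1 = \frac{1}{8} \approx 0.125$)
$\frac{\left(-5\right)^{2} m}{-501} = \frac{\left(-5\right)^{2} \cdot \frac{1}{8}}{-501} = 25 \cdot \frac{1}{8} \left(- \frac{1}{501}\right) = \frac{25}{8} \left(- \frac{1}{501}\right) = - \frac{25}{4008}$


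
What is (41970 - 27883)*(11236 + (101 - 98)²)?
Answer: 158408315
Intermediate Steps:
(41970 - 27883)*(11236 + (101 - 98)²) = 14087*(11236 + 3²) = 14087*(11236 + 9) = 14087*11245 = 158408315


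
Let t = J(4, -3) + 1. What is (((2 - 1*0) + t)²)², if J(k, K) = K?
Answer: 0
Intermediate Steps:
t = -2 (t = -3 + 1 = -2)
(((2 - 1*0) + t)²)² = (((2 - 1*0) - 2)²)² = (((2 + 0) - 2)²)² = ((2 - 2)²)² = (0²)² = 0² = 0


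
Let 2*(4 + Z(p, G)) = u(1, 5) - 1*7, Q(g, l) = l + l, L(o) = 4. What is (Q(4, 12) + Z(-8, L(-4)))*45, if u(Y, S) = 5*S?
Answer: 1305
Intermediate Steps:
Q(g, l) = 2*l
Z(p, G) = 5 (Z(p, G) = -4 + (5*5 - 1*7)/2 = -4 + (25 - 7)/2 = -4 + (½)*18 = -4 + 9 = 5)
(Q(4, 12) + Z(-8, L(-4)))*45 = (2*12 + 5)*45 = (24 + 5)*45 = 29*45 = 1305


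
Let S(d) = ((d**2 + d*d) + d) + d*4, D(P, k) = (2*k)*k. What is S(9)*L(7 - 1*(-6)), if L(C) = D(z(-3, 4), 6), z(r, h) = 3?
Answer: 14904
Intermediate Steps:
D(P, k) = 2*k**2
L(C) = 72 (L(C) = 2*6**2 = 2*36 = 72)
S(d) = 2*d**2 + 5*d (S(d) = ((d**2 + d**2) + d) + 4*d = (2*d**2 + d) + 4*d = (d + 2*d**2) + 4*d = 2*d**2 + 5*d)
S(9)*L(7 - 1*(-6)) = (9*(5 + 2*9))*72 = (9*(5 + 18))*72 = (9*23)*72 = 207*72 = 14904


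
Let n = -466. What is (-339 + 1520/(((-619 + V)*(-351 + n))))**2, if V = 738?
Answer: 3009333276049/26183689 ≈ 1.1493e+5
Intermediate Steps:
(-339 + 1520/(((-619 + V)*(-351 + n))))**2 = (-339 + 1520/(((-619 + 738)*(-351 - 466))))**2 = (-339 + 1520/((119*(-817))))**2 = (-339 + 1520/(-97223))**2 = (-339 + 1520*(-1/97223))**2 = (-339 - 80/5117)**2 = (-1734743/5117)**2 = 3009333276049/26183689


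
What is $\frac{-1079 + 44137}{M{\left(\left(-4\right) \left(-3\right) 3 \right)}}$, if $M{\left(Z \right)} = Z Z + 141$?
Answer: $\frac{43058}{1437} \approx 29.964$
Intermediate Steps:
$M{\left(Z \right)} = 141 + Z^{2}$ ($M{\left(Z \right)} = Z^{2} + 141 = 141 + Z^{2}$)
$\frac{-1079 + 44137}{M{\left(\left(-4\right) \left(-3\right) 3 \right)}} = \frac{-1079 + 44137}{141 + \left(\left(-4\right) \left(-3\right) 3\right)^{2}} = \frac{43058}{141 + \left(12 \cdot 3\right)^{2}} = \frac{43058}{141 + 36^{2}} = \frac{43058}{141 + 1296} = \frac{43058}{1437}$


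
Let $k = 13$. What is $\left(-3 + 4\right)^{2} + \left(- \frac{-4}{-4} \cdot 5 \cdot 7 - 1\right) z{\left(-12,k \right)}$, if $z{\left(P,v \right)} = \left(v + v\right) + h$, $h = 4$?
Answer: $-1079$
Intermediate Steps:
$z{\left(P,v \right)} = 4 + 2 v$ ($z{\left(P,v \right)} = \left(v + v\right) + 4 = 2 v + 4 = 4 + 2 v$)
$\left(-3 + 4\right)^{2} + \left(- \frac{-4}{-4} \cdot 5 \cdot 7 - 1\right) z{\left(-12,k \right)} = \left(-3 + 4\right)^{2} + \left(- \frac{-4}{-4} \cdot 5 \cdot 7 - 1\right) \left(4 + 2 \cdot 13\right) = 1^{2} + \left(- \frac{\left(-4\right) \left(-1\right)}{4} \cdot 5 \cdot 7 - 1\right) \left(4 + 26\right) = 1 + \left(\left(-1\right) 1 \cdot 5 \cdot 7 - 1\right) 30 = 1 + \left(\left(-1\right) 5 \cdot 7 - 1\right) 30 = 1 + \left(\left(-5\right) 7 - 1\right) 30 = 1 + \left(-35 - 1\right) 30 = 1 - 1080 = -1079$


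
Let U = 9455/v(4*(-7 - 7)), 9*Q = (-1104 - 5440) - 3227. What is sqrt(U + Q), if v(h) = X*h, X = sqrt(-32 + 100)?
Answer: sqrt(-2213874096 - 10126305*sqrt(17))/1428 ≈ 33.259*I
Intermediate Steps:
X = 2*sqrt(17) (X = sqrt(68) = 2*sqrt(17) ≈ 8.2462)
v(h) = 2*h*sqrt(17) (v(h) = (2*sqrt(17))*h = 2*h*sqrt(17))
Q = -3257/3 (Q = ((-1104 - 5440) - 3227)/9 = (-6544 - 3227)/9 = (1/9)*(-9771) = -3257/3 ≈ -1085.7)
U = -9455*sqrt(17)/1904 (U = 9455/((2*(4*(-7 - 7))*sqrt(17))) = 9455/((2*(4*(-14))*sqrt(17))) = 9455/((2*(-56)*sqrt(17))) = 9455/((-112*sqrt(17))) = 9455*(-sqrt(17)/1904) = -9455*sqrt(17)/1904 ≈ -20.475)
sqrt(U + Q) = sqrt(-9455*sqrt(17)/1904 - 3257/3) = sqrt(-3257/3 - 9455*sqrt(17)/1904)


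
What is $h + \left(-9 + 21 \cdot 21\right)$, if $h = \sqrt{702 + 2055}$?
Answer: $432 + \sqrt{2757} \approx 484.51$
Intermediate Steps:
$h = \sqrt{2757} \approx 52.507$
$h + \left(-9 + 21 \cdot 21\right) = \sqrt{2757} + \left(-9 + 21 \cdot 21\right) = \sqrt{2757} + \left(-9 + 441\right) = \sqrt{2757} + 432 = 432 + \sqrt{2757}$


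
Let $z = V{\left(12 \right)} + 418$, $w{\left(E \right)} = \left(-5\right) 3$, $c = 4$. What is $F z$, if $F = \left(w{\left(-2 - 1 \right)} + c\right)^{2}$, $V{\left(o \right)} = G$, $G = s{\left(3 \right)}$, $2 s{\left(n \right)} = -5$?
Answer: $\frac{100551}{2} \approx 50276.0$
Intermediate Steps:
$s{\left(n \right)} = - \frac{5}{2}$ ($s{\left(n \right)} = \frac{1}{2} \left(-5\right) = - \frac{5}{2}$)
$w{\left(E \right)} = -15$
$G = - \frac{5}{2} \approx -2.5$
$V{\left(o \right)} = - \frac{5}{2}$
$F = 121$ ($F = \left(-15 + 4\right)^{2} = \left(-11\right)^{2} = 121$)
$z = \frac{831}{2}$ ($z = - \frac{5}{2} + 418 = \frac{831}{2} \approx 415.5$)
$F z = 121 \cdot \frac{831}{2} = \frac{100551}{2}$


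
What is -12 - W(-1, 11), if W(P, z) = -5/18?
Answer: -211/18 ≈ -11.722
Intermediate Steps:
W(P, z) = -5/18 (W(P, z) = -5*1/18 = -5/18)
-12 - W(-1, 11) = -12 - 1*(-5/18) = -12 + 5/18 = -211/18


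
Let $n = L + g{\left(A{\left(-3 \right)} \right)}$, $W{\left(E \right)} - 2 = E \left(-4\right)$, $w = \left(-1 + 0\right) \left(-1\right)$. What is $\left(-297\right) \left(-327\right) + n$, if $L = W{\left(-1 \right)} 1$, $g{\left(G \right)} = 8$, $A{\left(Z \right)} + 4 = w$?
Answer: $97133$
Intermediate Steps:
$w = 1$ ($w = \left(-1\right) \left(-1\right) = 1$)
$W{\left(E \right)} = 2 - 4 E$ ($W{\left(E \right)} = 2 + E \left(-4\right) = 2 - 4 E$)
$A{\left(Z \right)} = -3$ ($A{\left(Z \right)} = -4 + 1 = -3$)
$L = 6$ ($L = \left(2 - -4\right) 1 = \left(2 + 4\right) 1 = 6 \cdot 1 = 6$)
$n = 14$ ($n = 6 + 8 = 14$)
$\left(-297\right) \left(-327\right) + n = \left(-297\right) \left(-327\right) + 14 = 97119 + 14 = 97133$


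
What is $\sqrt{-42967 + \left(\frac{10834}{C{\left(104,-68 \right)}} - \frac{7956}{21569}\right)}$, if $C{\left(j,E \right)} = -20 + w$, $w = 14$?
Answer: $\frac{i \sqrt{187464513908670}}{64707} \approx 211.6 i$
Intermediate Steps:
$C{\left(j,E \right)} = -6$ ($C{\left(j,E \right)} = -20 + 14 = -6$)
$\sqrt{-42967 + \left(\frac{10834}{C{\left(104,-68 \right)}} - \frac{7956}{21569}\right)} = \sqrt{-42967 + \left(\frac{10834}{-6} - \frac{7956}{21569}\right)} = \sqrt{-42967 + \left(10834 \left(- \frac{1}{6}\right) - \frac{7956}{21569}\right)} = \sqrt{-42967 - \frac{116863141}{64707}} = \sqrt{- \frac{2897128810}{64707}} = \frac{i \sqrt{187464513908670}}{64707}$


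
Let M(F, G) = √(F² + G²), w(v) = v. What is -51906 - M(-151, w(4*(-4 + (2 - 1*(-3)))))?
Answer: -51906 - √22817 ≈ -52057.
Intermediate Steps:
-51906 - M(-151, w(4*(-4 + (2 - 1*(-3))))) = -51906 - √((-151)² + (4*(-4 + (2 - 1*(-3))))²) = -51906 - √(22801 + (4*(-4 + (2 + 3)))²) = -51906 - √(22801 + (4*(-4 + 5))²) = -51906 - √(22801 + (4*1)²) = -51906 - √(22801 + 4²) = -51906 - √(22801 + 16) = -51906 - √22817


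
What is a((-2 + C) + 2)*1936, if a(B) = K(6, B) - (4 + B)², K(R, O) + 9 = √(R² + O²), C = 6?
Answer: -211024 + 11616*√2 ≈ -1.9460e+5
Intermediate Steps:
K(R, O) = -9 + √(O² + R²) (K(R, O) = -9 + √(R² + O²) = -9 + √(O² + R²))
a(B) = -9 + √(36 + B²) - (4 + B)² (a(B) = (-9 + √(B² + 6²)) - (4 + B)² = (-9 + √(B² + 36)) - (4 + B)² = (-9 + √(36 + B²)) - (4 + B)² = -9 + √(36 + B²) - (4 + B)²)
a((-2 + C) + 2)*1936 = (-9 + √(36 + ((-2 + 6) + 2)²) - (4 + ((-2 + 6) + 2))²)*1936 = (-9 + √(36 + (4 + 2)²) - (4 + (4 + 2))²)*1936 = (-9 + √(36 + 6²) - (4 + 6)²)*1936 = (-9 + √(36 + 36) - 1*10²)*1936 = (-9 + √72 - 1*100)*1936 = (-9 + 6*√2 - 100)*1936 = (-109 + 6*√2)*1936 = -211024 + 11616*√2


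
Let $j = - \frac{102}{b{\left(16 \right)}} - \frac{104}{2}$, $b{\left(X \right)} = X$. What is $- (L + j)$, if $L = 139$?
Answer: $- \frac{645}{8} \approx -80.625$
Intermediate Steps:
$j = - \frac{467}{8}$ ($j = - \frac{102}{16} - \frac{104}{2} = \left(-102\right) \frac{1}{16} - 52 = - \frac{51}{8} - 52 = - \frac{467}{8} \approx -58.375$)
$- (L + j) = - (139 - \frac{467}{8}) = \left(-1\right) \frac{645}{8} = - \frac{645}{8}$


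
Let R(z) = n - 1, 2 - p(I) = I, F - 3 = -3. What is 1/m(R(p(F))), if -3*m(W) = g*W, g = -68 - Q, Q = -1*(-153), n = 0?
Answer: -3/221 ≈ -0.013575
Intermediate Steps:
F = 0 (F = 3 - 3 = 0)
p(I) = 2 - I
Q = 153
R(z) = -1 (R(z) = 0 - 1 = -1)
g = -221 (g = -68 - 1*153 = -68 - 153 = -221)
m(W) = 221*W/3 (m(W) = -(-221)*W/3 = 221*W/3)
1/m(R(p(F))) = 1/((221/3)*(-1)) = 1/(-221/3) = -3/221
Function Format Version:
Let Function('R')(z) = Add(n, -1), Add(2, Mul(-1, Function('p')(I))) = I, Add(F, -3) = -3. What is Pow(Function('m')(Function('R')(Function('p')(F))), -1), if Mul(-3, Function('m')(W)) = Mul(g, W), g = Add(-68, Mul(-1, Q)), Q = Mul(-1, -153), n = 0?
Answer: Rational(-3, 221) ≈ -0.013575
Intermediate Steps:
F = 0 (F = Add(3, -3) = 0)
Function('p')(I) = Add(2, Mul(-1, I))
Q = 153
Function('R')(z) = -1 (Function('R')(z) = Add(0, -1) = -1)
g = -221 (g = Add(-68, Mul(-1, 153)) = Add(-68, -153) = -221)
Function('m')(W) = Mul(Rational(221, 3), W) (Function('m')(W) = Mul(Rational(-1, 3), Mul(-221, W)) = Mul(Rational(221, 3), W))
Pow(Function('m')(Function('R')(Function('p')(F))), -1) = Pow(Mul(Rational(221, 3), -1), -1) = Pow(Rational(-221, 3), -1) = Rational(-3, 221)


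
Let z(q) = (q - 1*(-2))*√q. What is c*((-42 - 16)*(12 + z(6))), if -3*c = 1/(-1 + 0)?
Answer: -232 - 464*√6/3 ≈ -610.85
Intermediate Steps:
z(q) = √q*(2 + q) (z(q) = (q + 2)*√q = (2 + q)*√q = √q*(2 + q))
c = ⅓ (c = -1/(3*(-1 + 0)) = -⅓/(-1) = -⅓*(-1) = ⅓ ≈ 0.33333)
c*((-42 - 16)*(12 + z(6))) = ((-42 - 16)*(12 + √6*(2 + 6)))/3 = (-58*(12 + √6*8))/3 = (-58*(12 + 8*√6))/3 = (-696 - 464*√6)/3 = -232 - 464*√6/3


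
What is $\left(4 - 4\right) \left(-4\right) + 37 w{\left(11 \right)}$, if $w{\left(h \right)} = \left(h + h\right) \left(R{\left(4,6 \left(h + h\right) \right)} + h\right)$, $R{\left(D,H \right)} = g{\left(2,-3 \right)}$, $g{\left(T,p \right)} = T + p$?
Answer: $8140$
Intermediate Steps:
$R{\left(D,H \right)} = -1$ ($R{\left(D,H \right)} = 2 - 3 = -1$)
$w{\left(h \right)} = 2 h \left(-1 + h\right)$ ($w{\left(h \right)} = \left(h + h\right) \left(-1 + h\right) = 2 h \left(-1 + h\right)$)
$\left(4 - 4\right) \left(-4\right) + 37 w{\left(11 \right)} = \left(4 - 4\right) \left(-4\right) + 37 \cdot 2 \cdot 11 \left(-1 + 11\right) = 0 \left(-4\right) + 37 \cdot 2 \cdot 11 \cdot 10 = 0 + 37 \cdot 220 = 0 + 8140 = 8140$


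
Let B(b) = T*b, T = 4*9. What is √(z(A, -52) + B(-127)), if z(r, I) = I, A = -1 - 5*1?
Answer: 68*I ≈ 68.0*I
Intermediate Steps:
A = -6 (A = -1 - 5 = -6)
T = 36
B(b) = 36*b
√(z(A, -52) + B(-127)) = √(-52 + 36*(-127)) = √(-52 - 4572) = √(-4624) = 68*I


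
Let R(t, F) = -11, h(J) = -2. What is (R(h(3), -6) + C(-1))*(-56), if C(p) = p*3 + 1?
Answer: 728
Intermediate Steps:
C(p) = 1 + 3*p (C(p) = 3*p + 1 = 1 + 3*p)
(R(h(3), -6) + C(-1))*(-56) = (-11 + (1 + 3*(-1)))*(-56) = (-11 + (1 - 3))*(-56) = (-11 - 2)*(-56) = -13*(-56) = 728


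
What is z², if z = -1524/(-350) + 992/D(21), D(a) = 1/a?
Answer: 13295955835044/30625 ≈ 4.3415e+8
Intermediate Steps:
z = 3646362/175 (z = -1524/(-350) + 992/(1/21) = -1524*(-1/350) + 992/(1/21) = 762/175 + 992*21 = 762/175 + 20832 = 3646362/175 ≈ 20836.)
z² = (3646362/175)² = 13295955835044/30625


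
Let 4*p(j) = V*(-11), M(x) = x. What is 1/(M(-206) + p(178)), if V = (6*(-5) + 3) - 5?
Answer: -1/118 ≈ -0.0084746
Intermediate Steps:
V = -32 (V = (-30 + 3) - 5 = -27 - 5 = -32)
p(j) = 88 (p(j) = (-32*(-11))/4 = (¼)*352 = 88)
1/(M(-206) + p(178)) = 1/(-206 + 88) = 1/(-118) = -1/118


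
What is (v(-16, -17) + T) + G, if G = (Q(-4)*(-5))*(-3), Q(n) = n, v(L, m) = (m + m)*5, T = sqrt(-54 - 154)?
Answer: -230 + 4*I*sqrt(13) ≈ -230.0 + 14.422*I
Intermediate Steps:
T = 4*I*sqrt(13) (T = sqrt(-208) = 4*I*sqrt(13) ≈ 14.422*I)
v(L, m) = 10*m (v(L, m) = (2*m)*5 = 10*m)
G = -60 (G = -4*(-5)*(-3) = 20*(-3) = -60)
(v(-16, -17) + T) + G = (10*(-17) + 4*I*sqrt(13)) - 60 = (-170 + 4*I*sqrt(13)) - 60 = -230 + 4*I*sqrt(13)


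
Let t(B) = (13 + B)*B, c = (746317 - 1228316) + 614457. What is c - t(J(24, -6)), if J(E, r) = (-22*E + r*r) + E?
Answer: -80482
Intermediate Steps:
J(E, r) = r² - 21*E (J(E, r) = (-22*E + r²) + E = (r² - 22*E) + E = r² - 21*E)
c = 132458 (c = -481999 + 614457 = 132458)
t(B) = B*(13 + B)
c - t(J(24, -6)) = 132458 - ((-6)² - 21*24)*(13 + ((-6)² - 21*24)) = 132458 - (36 - 504)*(13 + (36 - 504)) = 132458 - (-468)*(13 - 468) = 132458 - (-468)*(-455) = 132458 - 1*212940 = 132458 - 212940 = -80482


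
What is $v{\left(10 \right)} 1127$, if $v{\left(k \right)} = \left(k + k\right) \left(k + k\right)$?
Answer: $450800$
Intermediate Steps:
$v{\left(k \right)} = 4 k^{2}$ ($v{\left(k \right)} = 2 k 2 k = 4 k^{2}$)
$v{\left(10 \right)} 1127 = 4 \cdot 10^{2} \cdot 1127 = 4 \cdot 100 \cdot 1127 = 400 \cdot 1127 = 450800$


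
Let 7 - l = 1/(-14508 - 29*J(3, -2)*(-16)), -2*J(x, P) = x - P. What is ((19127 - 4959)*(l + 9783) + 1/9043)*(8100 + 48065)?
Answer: 275945368000405017595/35421431 ≈ 7.7903e+12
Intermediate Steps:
J(x, P) = P/2 - x/2 (J(x, P) = -(x - P)/2 = P/2 - x/2)
l = 109677/15668 (l = 7 - 1/(-14508 - 29*((½)*(-2) - ½*3)*(-16)) = 7 - 1/(-14508 - 29*(-1 - 3/2)*(-16)) = 7 - 1/(-14508 - 29*(-5/2)*(-16)) = 7 - 1/(-14508 + (145/2)*(-16)) = 7 - 1/(-14508 - 1160) = 7 - 1/(-15668) = 7 - 1*(-1/15668) = 7 + 1/15668 = 109677/15668 ≈ 7.0001)
((19127 - 4959)*(l + 9783) + 1/9043)*(8100 + 48065) = ((19127 - 4959)*(109677/15668 + 9783) + 1/9043)*(8100 + 48065) = (14168*(153389721/15668) + 1/9043)*56165 = (543306391782/3917 + 1/9043)*56165 = (4913119700888543/35421431)*56165 = 275945368000405017595/35421431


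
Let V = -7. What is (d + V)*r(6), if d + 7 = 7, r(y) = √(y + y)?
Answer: -14*√3 ≈ -24.249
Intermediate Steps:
r(y) = √2*√y (r(y) = √(2*y) = √2*√y)
d = 0 (d = -7 + 7 = 0)
(d + V)*r(6) = (0 - 7)*(√2*√6) = -14*√3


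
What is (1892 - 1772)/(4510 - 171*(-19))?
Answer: 120/7759 ≈ 0.015466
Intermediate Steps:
(1892 - 1772)/(4510 - 171*(-19)) = 120/(4510 + 3249) = 120/7759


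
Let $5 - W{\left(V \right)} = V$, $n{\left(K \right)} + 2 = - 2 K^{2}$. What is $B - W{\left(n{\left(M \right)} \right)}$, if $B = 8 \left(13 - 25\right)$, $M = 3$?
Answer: $-121$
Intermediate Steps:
$n{\left(K \right)} = -2 - 2 K^{2}$
$B = -96$ ($B = 8 \left(-12\right) = -96$)
$W{\left(V \right)} = 5 - V$
$B - W{\left(n{\left(M \right)} \right)} = -96 - \left(5 - \left(-2 - 2 \cdot 3^{2}\right)\right) = -96 - \left(5 - \left(-2 - 18\right)\right) = -96 - \left(5 - -20\right) = -96 - \left(5 + 20\right) = -96 - 25 = -121$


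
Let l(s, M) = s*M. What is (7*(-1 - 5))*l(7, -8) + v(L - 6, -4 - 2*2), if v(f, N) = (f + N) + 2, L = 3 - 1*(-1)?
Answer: 2344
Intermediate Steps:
L = 4 (L = 3 + 1 = 4)
v(f, N) = 2 + N + f (v(f, N) = (N + f) + 2 = 2 + N + f)
l(s, M) = M*s
(7*(-1 - 5))*l(7, -8) + v(L - 6, -4 - 2*2) = (7*(-1 - 5))*(-8*7) + (2 + (-4 - 2*2) + (4 - 6)) = (7*(-6))*(-56) + (2 + (-4 - 4) - 2) = -42*(-56) + (2 - 8 - 2) = 2352 - 8 = 2344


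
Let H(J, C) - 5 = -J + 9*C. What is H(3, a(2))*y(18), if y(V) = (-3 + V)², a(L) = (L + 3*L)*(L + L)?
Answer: 65250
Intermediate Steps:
a(L) = 8*L² (a(L) = (4*L)*(2*L) = 8*L²)
H(J, C) = 5 - J + 9*C (H(J, C) = 5 + (-J + 9*C) = 5 - J + 9*C)
H(3, a(2))*y(18) = (5 - 1*3 + 9*(8*2²))*(-3 + 18)² = (5 - 3 + 9*(8*4))*15² = (5 - 3 + 9*32)*225 = (5 - 3 + 288)*225 = 290*225 = 65250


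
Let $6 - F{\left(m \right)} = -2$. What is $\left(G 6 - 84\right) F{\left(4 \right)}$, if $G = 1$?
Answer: $-624$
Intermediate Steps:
$F{\left(m \right)} = 8$ ($F{\left(m \right)} = 6 - -2 = 6 + 2 = 8$)
$\left(G 6 - 84\right) F{\left(4 \right)} = \left(1 \cdot 6 - 84\right) 8 = \left(6 - 84\right) 8 = \left(-78\right) 8 = -624$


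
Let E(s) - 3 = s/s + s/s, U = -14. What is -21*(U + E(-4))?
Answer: 189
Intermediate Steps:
E(s) = 5 (E(s) = 3 + (s/s + s/s) = 3 + (1 + 1) = 3 + 2 = 5)
-21*(U + E(-4)) = -21*(-14 + 5) = -21*(-9) = 189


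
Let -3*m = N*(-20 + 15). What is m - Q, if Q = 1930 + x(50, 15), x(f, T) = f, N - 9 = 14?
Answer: -5825/3 ≈ -1941.7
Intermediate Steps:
N = 23 (N = 9 + 14 = 23)
m = 115/3 (m = -23*(-20 + 15)/3 = -23*(-5)/3 = -⅓*(-115) = 115/3 ≈ 38.333)
Q = 1980 (Q = 1930 + 50 = 1980)
m - Q = 115/3 - 1*1980 = 115/3 - 1980 = -5825/3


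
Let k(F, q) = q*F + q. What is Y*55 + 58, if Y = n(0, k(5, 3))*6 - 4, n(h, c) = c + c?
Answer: 11718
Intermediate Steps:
k(F, q) = q + F*q (k(F, q) = F*q + q = q + F*q)
n(h, c) = 2*c
Y = 212 (Y = (2*(3*(1 + 5)))*6 - 4 = (2*(3*6))*6 - 4 = (2*18)*6 - 4 = 36*6 - 4 = 216 - 4 = 212)
Y*55 + 58 = 212*55 + 58 = 11660 + 58 = 11718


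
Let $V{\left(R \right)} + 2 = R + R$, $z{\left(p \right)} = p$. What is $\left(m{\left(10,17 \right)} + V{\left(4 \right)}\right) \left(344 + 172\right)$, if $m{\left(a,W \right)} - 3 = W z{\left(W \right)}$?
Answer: $153768$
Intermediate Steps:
$V{\left(R \right)} = -2 + 2 R$ ($V{\left(R \right)} = -2 + \left(R + R\right) = -2 + 2 R$)
$m{\left(a,W \right)} = 3 + W^{2}$ ($m{\left(a,W \right)} = 3 + W W = 3 + W^{2}$)
$\left(m{\left(10,17 \right)} + V{\left(4 \right)}\right) \left(344 + 172\right) = \left(\left(3 + 17^{2}\right) + \left(-2 + 2 \cdot 4\right)\right) \left(344 + 172\right) = \left(\left(3 + 289\right) + \left(-2 + 8\right)\right) 516 = \left(292 + 6\right) 516 = 298 \cdot 516 = 153768$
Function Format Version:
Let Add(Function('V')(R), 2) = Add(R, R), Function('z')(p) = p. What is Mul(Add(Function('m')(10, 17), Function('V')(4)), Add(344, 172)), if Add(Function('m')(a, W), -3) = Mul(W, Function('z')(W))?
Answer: 153768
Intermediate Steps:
Function('V')(R) = Add(-2, Mul(2, R)) (Function('V')(R) = Add(-2, Add(R, R)) = Add(-2, Mul(2, R)))
Function('m')(a, W) = Add(3, Pow(W, 2)) (Function('m')(a, W) = Add(3, Mul(W, W)) = Add(3, Pow(W, 2)))
Mul(Add(Function('m')(10, 17), Function('V')(4)), Add(344, 172)) = Mul(Add(Add(3, Pow(17, 2)), Add(-2, Mul(2, 4))), Add(344, 172)) = Mul(Add(Add(3, 289), Add(-2, 8)), 516) = Mul(Add(292, 6), 516) = Mul(298, 516) = 153768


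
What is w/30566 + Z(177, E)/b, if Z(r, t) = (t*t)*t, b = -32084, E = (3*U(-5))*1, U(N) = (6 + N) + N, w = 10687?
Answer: 98924939/245169886 ≈ 0.40350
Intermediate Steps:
U(N) = 6 + 2*N
E = -12 (E = (3*(6 + 2*(-5)))*1 = (3*(6 - 10))*1 = (3*(-4))*1 = -12*1 = -12)
Z(r, t) = t**3 (Z(r, t) = t**2*t = t**3)
w/30566 + Z(177, E)/b = 10687/30566 + (-12)**3/(-32084) = 10687*(1/30566) - 1728*(-1/32084) = 10687/30566 + 432/8021 = 98924939/245169886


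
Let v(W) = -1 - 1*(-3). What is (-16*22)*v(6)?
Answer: -704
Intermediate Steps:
v(W) = 2 (v(W) = -1 + 3 = 2)
(-16*22)*v(6) = -16*22*2 = -352*2 = -704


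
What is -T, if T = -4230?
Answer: 4230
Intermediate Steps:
-T = -1*(-4230) = 4230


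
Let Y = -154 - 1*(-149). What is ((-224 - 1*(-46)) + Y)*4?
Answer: -732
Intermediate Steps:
Y = -5 (Y = -154 + 149 = -5)
((-224 - 1*(-46)) + Y)*4 = ((-224 - 1*(-46)) - 5)*4 = ((-224 + 46) - 5)*4 = (-178 - 5)*4 = -183*4 = -732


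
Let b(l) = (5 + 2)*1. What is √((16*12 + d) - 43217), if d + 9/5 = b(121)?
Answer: I*√1075495/5 ≈ 207.41*I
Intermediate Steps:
b(l) = 7 (b(l) = 7*1 = 7)
d = 26/5 (d = -9/5 + 7 = 26/5 ≈ 5.2000)
√((16*12 + d) - 43217) = √((16*12 + 26/5) - 43217) = √((192 + 26/5) - 43217) = √(986/5 - 43217) = √(-215099/5) = I*√1075495/5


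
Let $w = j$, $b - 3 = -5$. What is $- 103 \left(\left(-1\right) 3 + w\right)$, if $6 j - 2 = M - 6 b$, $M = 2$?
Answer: $\frac{103}{3} \approx 34.333$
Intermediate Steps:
$b = -2$ ($b = 3 - 5 = -2$)
$j = \frac{8}{3}$ ($j = \frac{1}{3} + \frac{2 - -12}{6} = \frac{1}{3} + \frac{2 + 12}{6} = \frac{1}{3} + \frac{1}{6} \cdot 14 = \frac{1}{3} + \frac{7}{3} = \frac{8}{3} \approx 2.6667$)
$w = \frac{8}{3} \approx 2.6667$
$- 103 \left(\left(-1\right) 3 + w\right) = - 103 \left(\left(-1\right) 3 + \frac{8}{3}\right) = - 103 \left(-3 + \frac{8}{3}\right) = \left(-103\right) \left(- \frac{1}{3}\right) = \frac{103}{3}$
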